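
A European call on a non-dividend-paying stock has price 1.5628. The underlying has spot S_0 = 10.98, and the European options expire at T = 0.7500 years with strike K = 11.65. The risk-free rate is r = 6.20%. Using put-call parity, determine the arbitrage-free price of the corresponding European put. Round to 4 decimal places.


Answer: Put price = 1.7035

Derivation:
Put-call parity: C - P = S_0 * exp(-qT) - K * exp(-rT).
S_0 * exp(-qT) = 10.9800 * 1.00000000 = 10.98000000
K * exp(-rT) = 11.6500 * 0.95456456 = 11.12067713
P = C - S*exp(-qT) + K*exp(-rT)
P = 1.5628 - 10.98000000 + 11.12067713 = 1.7035


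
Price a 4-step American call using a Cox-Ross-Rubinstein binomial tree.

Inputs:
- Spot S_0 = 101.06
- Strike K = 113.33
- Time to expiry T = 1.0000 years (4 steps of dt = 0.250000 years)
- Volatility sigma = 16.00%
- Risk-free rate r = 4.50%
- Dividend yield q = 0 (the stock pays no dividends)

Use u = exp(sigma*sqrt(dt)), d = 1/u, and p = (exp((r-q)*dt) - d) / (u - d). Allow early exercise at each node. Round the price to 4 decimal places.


dt = T/N = 0.250000
u = exp(sigma*sqrt(dt)) = 1.083287; d = 1/u = 0.923116
p = (exp((r-q)*dt) - d) / (u - d) = 0.550645
Discount per step: exp(-r*dt) = 0.988813
Stock lattice S(k, i) with i counting down-moves:
  k=0: S(0,0) = 101.0600
  k=1: S(1,0) = 109.4770; S(1,1) = 93.2901
  k=2: S(2,0) = 118.5950; S(2,1) = 101.0600; S(2,2) = 86.1177
  k=3: S(3,0) = 128.4724; S(3,1) = 109.4770; S(3,2) = 93.2901; S(3,3) = 79.4966
  k=4: S(4,0) = 139.1725; S(4,1) = 118.5950; S(4,2) = 101.0600; S(4,3) = 86.1177; S(4,4) = 73.3846
Terminal payoffs V(N, i) = max(S_T - K, 0):
  V(4,0) = 25.842532; V(4,1) = 5.265009; V(4,2) = 0.000000; V(4,3) = 0.000000; V(4,4) = 0.000000
Backward induction: V(k, i) = exp(-r*dt) * [p * V(k+1, i) + (1-p) * V(k+1, i+1)]; then take max(V_cont, immediate exercise) for American.
  V(3,0) = exp(-r*dt) * [p*25.842532 + (1-p)*5.265009] = 16.410257; exercise = 15.142439; V(3,0) = max -> 16.410257
  V(3,1) = exp(-r*dt) * [p*5.265009 + (1-p)*0.000000] = 2.866717; exercise = 0.000000; V(3,1) = max -> 2.866717
  V(3,2) = exp(-r*dt) * [p*0.000000 + (1-p)*0.000000] = 0.000000; exercise = 0.000000; V(3,2) = max -> 0.000000
  V(3,3) = exp(-r*dt) * [p*0.000000 + (1-p)*0.000000] = 0.000000; exercise = 0.000000; V(3,3) = max -> 0.000000
  V(2,0) = exp(-r*dt) * [p*16.410257 + (1-p)*2.866717] = 10.208898; exercise = 5.265009; V(2,0) = max -> 10.208898
  V(2,1) = exp(-r*dt) * [p*2.866717 + (1-p)*0.000000] = 1.560884; exercise = 0.000000; V(2,1) = max -> 1.560884
  V(2,2) = exp(-r*dt) * [p*0.000000 + (1-p)*0.000000] = 0.000000; exercise = 0.000000; V(2,2) = max -> 0.000000
  V(1,0) = exp(-r*dt) * [p*10.208898 + (1-p)*1.560884] = 6.252134; exercise = 0.000000; V(1,0) = max -> 6.252134
  V(1,1) = exp(-r*dt) * [p*1.560884 + (1-p)*0.000000] = 0.849877; exercise = 0.000000; V(1,1) = max -> 0.849877
  V(0,0) = exp(-r*dt) * [p*6.252134 + (1-p)*0.849877] = 3.781816; exercise = 0.000000; V(0,0) = max -> 3.781816

Answer: Price = V(0,0) = 3.7818


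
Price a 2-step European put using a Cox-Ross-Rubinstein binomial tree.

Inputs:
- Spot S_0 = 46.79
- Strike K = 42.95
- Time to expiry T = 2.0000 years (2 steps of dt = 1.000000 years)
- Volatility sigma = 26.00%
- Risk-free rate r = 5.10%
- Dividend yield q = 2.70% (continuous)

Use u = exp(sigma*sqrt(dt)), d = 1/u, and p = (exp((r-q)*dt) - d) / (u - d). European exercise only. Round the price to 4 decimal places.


Answer: Price = V(0,0) = 3.6730

Derivation:
dt = T/N = 1.000000
u = exp(sigma*sqrt(dt)) = 1.296930; d = 1/u = 0.771052
p = (exp((r-q)*dt) - d) / (u - d) = 0.481554
Discount per step: exp(-r*dt) = 0.950279
Stock lattice S(k, i) with i counting down-moves:
  k=0: S(0,0) = 46.7900
  k=1: S(1,0) = 60.6834; S(1,1) = 36.0775
  k=2: S(2,0) = 78.7021; S(2,1) = 46.7900; S(2,2) = 27.8176
Terminal payoffs V(N, i) = max(K - S_T, 0):
  V(2,0) = 0.000000; V(2,1) = 0.000000; V(2,2) = 15.132384
Backward induction: V(k, i) = exp(-r*dt) * [p * V(k+1, i) + (1-p) * V(k+1, i+1)].
  V(1,0) = exp(-r*dt) * [p*0.000000 + (1-p)*0.000000] = 0.000000
  V(1,1) = exp(-r*dt) * [p*0.000000 + (1-p)*15.132384] = 7.455248
  V(0,0) = exp(-r*dt) * [p*0.000000 + (1-p)*7.455248] = 3.672966


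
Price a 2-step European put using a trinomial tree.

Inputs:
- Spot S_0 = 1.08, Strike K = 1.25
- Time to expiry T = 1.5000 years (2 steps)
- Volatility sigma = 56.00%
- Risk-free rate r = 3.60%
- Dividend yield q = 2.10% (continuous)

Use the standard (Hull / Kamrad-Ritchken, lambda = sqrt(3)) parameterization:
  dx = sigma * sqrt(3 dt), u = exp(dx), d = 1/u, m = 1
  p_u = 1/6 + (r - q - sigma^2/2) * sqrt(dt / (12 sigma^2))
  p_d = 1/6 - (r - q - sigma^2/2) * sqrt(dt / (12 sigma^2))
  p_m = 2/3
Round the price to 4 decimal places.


dt = T/N = 0.750000; dx = sigma*sqrt(3*dt) = 0.840000
u = exp(dx) = 2.316367; d = 1/u = 0.431711
p_u = 0.103363, p_m = 0.666667, p_d = 0.229970
Discount per step: exp(-r*dt) = 0.973361
Stock lattice S(k, j) with j the centered position index:
  k=0: S(0,+0) = 1.0800
  k=1: S(1,-1) = 0.4662; S(1,+0) = 1.0800; S(1,+1) = 2.5017
  k=2: S(2,-2) = 0.2013; S(2,-1) = 0.4662; S(2,+0) = 1.0800; S(2,+1) = 2.5017; S(2,+2) = 5.7948
Terminal payoffs V(N, j) = max(K - S_T, 0):
  V(2,-2) = 1.048716; V(2,-1) = 0.783753; V(2,+0) = 0.170000; V(2,+1) = 0.000000; V(2,+2) = 0.000000
Backward induction: V(k, j) = exp(-r*dt) * [p_u * V(k+1, j+1) + p_m * V(k+1, j) + p_d * V(k+1, j-1)]
  V(1,-1) = exp(-r*dt) * [p_u*0.170000 + p_m*0.783753 + p_d*1.048716] = 0.760436
  V(1,+0) = exp(-r*dt) * [p_u*0.000000 + p_m*0.170000 + p_d*0.783753] = 0.285753
  V(1,+1) = exp(-r*dt) * [p_u*0.000000 + p_m*0.000000 + p_d*0.170000] = 0.038053
  V(0,+0) = exp(-r*dt) * [p_u*0.038053 + p_m*0.285753 + p_d*0.760436] = 0.359475

Answer: Price = V(0,0) = 0.3595


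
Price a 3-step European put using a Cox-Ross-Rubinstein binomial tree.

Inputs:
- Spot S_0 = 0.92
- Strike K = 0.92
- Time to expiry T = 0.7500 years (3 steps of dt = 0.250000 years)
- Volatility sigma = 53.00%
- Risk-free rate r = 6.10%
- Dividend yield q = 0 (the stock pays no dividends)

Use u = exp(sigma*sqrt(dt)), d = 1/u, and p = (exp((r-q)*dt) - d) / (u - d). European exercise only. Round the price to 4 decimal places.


dt = T/N = 0.250000
u = exp(sigma*sqrt(dt)) = 1.303431; d = 1/u = 0.767206
p = (exp((r-q)*dt) - d) / (u - d) = 0.462793
Discount per step: exp(-r*dt) = 0.984866
Stock lattice S(k, i) with i counting down-moves:
  k=0: S(0,0) = 0.9200
  k=1: S(1,0) = 1.1992; S(1,1) = 0.7058
  k=2: S(2,0) = 1.5630; S(2,1) = 0.9200; S(2,2) = 0.5415
  k=3: S(3,0) = 2.0373; S(3,1) = 1.1992; S(3,2) = 0.7058; S(3,3) = 0.4155
Terminal payoffs V(N, i) = max(K - S_T, 0):
  V(3,0) = 0.000000; V(3,1) = 0.000000; V(3,2) = 0.214171; V(3,3) = 0.504545
Backward induction: V(k, i) = exp(-r*dt) * [p * V(k+1, i) + (1-p) * V(k+1, i+1)].
  V(2,0) = exp(-r*dt) * [p*0.000000 + (1-p)*0.000000] = 0.000000
  V(2,1) = exp(-r*dt) * [p*0.000000 + (1-p)*0.214171] = 0.113313
  V(2,2) = exp(-r*dt) * [p*0.214171 + (1-p)*0.504545] = 0.364560
  V(1,0) = exp(-r*dt) * [p*0.000000 + (1-p)*0.113313] = 0.059951
  V(1,1) = exp(-r*dt) * [p*0.113313 + (1-p)*0.364560] = 0.244527
  V(0,0) = exp(-r*dt) * [p*0.059951 + (1-p)*0.244527] = 0.156699

Answer: Price = V(0,0) = 0.1567


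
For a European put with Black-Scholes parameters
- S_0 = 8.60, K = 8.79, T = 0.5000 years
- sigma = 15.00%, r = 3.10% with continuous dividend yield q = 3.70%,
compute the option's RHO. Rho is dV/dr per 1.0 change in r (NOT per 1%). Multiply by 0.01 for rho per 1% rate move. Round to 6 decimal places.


Answer: Rho = -2.653026

Derivation:
d1 = -0.1812786880; d2 = -0.2873447052
phi(d1) = 0.3924408261; exp(-qT) = 0.9816700746; exp(-rT) = 0.9846195068
N(-d2) = 0.6130758023
Rho = -K*T*exp(-rT)*N(-d2) = -8.7900 * 0.5000 * 0.9846195068 * 0.6130758023 = -2.653026


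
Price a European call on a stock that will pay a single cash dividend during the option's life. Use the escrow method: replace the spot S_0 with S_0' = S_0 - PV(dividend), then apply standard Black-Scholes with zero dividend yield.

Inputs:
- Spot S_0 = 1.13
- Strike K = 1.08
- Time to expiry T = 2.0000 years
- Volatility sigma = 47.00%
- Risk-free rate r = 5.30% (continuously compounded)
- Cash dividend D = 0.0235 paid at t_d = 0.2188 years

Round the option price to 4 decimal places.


Answer: Price = 0.3432

Derivation:
PV(D) = D * exp(-r * t_d) = 0.0235 * 0.98847058 = 0.02322906
S_0' = S_0 - PV(D) = 1.1300 - 0.02322906 = 1.10677094
d1 = (ln(S_0'/K) + (r + sigma^2/2)*T) / (sigma*sqrt(T)) = 0.52865360
d2 = d1 - sigma*sqrt(T) = -0.13602677
exp(-rT) = 0.89942465
N(d1) = 0.70147711; N(d2) = 0.44590006
C = S_0' * N(d1) - K * exp(-rT) * N(d2) = 1.10677094 * 0.70147711 - 1.0800 * 0.89942465 * 0.44590006 = 0.3432


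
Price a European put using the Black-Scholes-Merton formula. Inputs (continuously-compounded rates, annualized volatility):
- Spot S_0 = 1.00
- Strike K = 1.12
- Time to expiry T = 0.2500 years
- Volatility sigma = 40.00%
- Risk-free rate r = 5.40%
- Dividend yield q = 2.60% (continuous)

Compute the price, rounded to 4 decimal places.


d1 = (ln(S/K) + (r - q + 0.5*sigma^2) * T) / (sigma * sqrt(T)) = -0.43164343
d2 = d1 - sigma * sqrt(T) = -0.63164343
exp(-rT) = 0.98659072; exp(-qT) = 0.99352108
P = K * exp(-rT) * N(-d2) - S_0 * exp(-qT) * N(-d1)
N(-d1) = 0.66699970; N(-d2) = 0.73619005
P = 1.1200 * 0.98659072 * 0.73619005 - 1.0000 * 0.99352108 * 0.66699970 = 0.1508

Answer: Price = 0.1508


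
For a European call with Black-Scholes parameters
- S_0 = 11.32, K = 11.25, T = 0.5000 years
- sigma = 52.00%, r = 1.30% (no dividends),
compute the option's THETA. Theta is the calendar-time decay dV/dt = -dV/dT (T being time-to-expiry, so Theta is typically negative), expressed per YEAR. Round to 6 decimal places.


d1 = 0.2183952167; d2 = -0.1493003095
phi(d1) = 0.3895407614; exp(-qT) = 1.0000000000; exp(-rT) = 0.9935210793
Theta = -S*exp(-qT)*phi(d1)*sigma/(2*sqrt(T)) - r*K*exp(-rT)*N(d2) + q*S*exp(-qT)*N(d1)
N(d1) = 0.5864394039; N(d2) = 0.4406583355; sqrt(T) = 0.7071067812
Term 1 = -11.3200 * 1.0000000000 * 0.3895407614 * 0.5200 / (2 * 0.7071067812) = -1.6213907142
Term 2 = -0.0130 * 11.2500 * 0.9935210793 * 0.4406583355 = -0.0640287392
Term 3 = 0 (no dividend yield, q = 0)
Theta = -1.6213907142 + (-0.0640287392) + (0.0000000000) = -1.685419

Answer: Theta = -1.685419


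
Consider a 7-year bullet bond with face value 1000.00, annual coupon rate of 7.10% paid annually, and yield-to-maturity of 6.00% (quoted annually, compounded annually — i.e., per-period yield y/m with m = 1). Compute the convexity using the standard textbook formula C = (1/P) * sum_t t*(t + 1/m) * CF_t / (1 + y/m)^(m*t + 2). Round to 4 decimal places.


Answer: Convexity = 38.5164

Derivation:
Coupon per period c = face * coupon_rate / m = 71.000000
Periods per year m = 1; per-period yield y/m = 0.060000
Number of cashflows N = 7
Cashflows (t years, CF_t, discount factor 1/(1+y/m)^(m*t), PV):
  t = 1.0000: CF_t = 71.000000, DF = 0.943396, PV = 66.981132
  t = 2.0000: CF_t = 71.000000, DF = 0.889996, PV = 63.189747
  t = 3.0000: CF_t = 71.000000, DF = 0.839619, PV = 59.612969
  t = 4.0000: CF_t = 71.000000, DF = 0.792094, PV = 56.238650
  t = 5.0000: CF_t = 71.000000, DF = 0.747258, PV = 53.055330
  t = 6.0000: CF_t = 71.000000, DF = 0.704961, PV = 50.052198
  t = 7.0000: CF_t = 1071.000000, DF = 0.665057, PV = 712.276169
Price P = sum_t PV_t = 1061.406196
Convexity numerator sum_t t*(t + 1/m) * CF_t / (1+y/m)^(m*t + 2):
  t = 1.0000: term = 119.225938
  t = 2.0000: term = 337.431901
  t = 3.0000: term = 636.663963
  t = 4.0000: term = 1001.043967
  t = 5.0000: term = 1416.571652
  t = 6.0000: term = 1870.943691
  t = 7.0000: term = 35499.702249
Convexity = (1/P) * sum = 40881.583361 / 1061.406196 = 38.516436


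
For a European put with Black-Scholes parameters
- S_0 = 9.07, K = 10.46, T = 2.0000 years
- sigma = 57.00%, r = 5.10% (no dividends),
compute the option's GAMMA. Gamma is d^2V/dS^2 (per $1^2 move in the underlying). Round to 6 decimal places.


Answer: Gamma = 0.051274

Derivation:
d1 = 0.3527021401; d2 = -0.4533995905
phi(d1) = 0.3748842629; exp(-qT) = 1.0000000000; exp(-rT) = 0.9030295517
Gamma = exp(-qT) * phi(d1) / (S * sigma * sqrt(T)) = 1.0000000000 * 0.3748842629 / (9.0700 * 0.5700 * 1.4142135624) = 0.051274


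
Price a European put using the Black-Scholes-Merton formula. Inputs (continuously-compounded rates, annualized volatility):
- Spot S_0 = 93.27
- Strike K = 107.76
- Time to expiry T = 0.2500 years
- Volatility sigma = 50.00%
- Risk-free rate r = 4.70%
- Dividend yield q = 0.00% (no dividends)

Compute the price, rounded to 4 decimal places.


Answer: Price = 17.9093

Derivation:
d1 = (ln(S/K) + (r - q + 0.5*sigma^2) * T) / (sigma * sqrt(T)) = -0.40563208
d2 = d1 - sigma * sqrt(T) = -0.65563208
exp(-rT) = 0.98831876; exp(-qT) = 1.00000000
P = K * exp(-rT) * N(-d2) - S_0 * exp(-qT) * N(-d1)
N(-d1) = 0.65749352; N(-d2) = 0.74396956
P = 107.7600 * 0.98831876 * 0.74396956 - 93.2700 * 1.00000000 * 0.65749352 = 17.9093


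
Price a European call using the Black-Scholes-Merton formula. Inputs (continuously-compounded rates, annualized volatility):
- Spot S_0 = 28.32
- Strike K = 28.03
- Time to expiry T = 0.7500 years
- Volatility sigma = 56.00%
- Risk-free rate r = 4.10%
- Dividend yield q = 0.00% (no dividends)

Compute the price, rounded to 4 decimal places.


Answer: Price = 5.9050

Derivation:
d1 = (ln(S/K) + (r - q + 0.5*sigma^2) * T) / (sigma * sqrt(T)) = 0.32711615
d2 = d1 - sigma * sqrt(T) = -0.15785807
exp(-rT) = 0.96971797; exp(-qT) = 1.00000000
C = S_0 * exp(-qT) * N(d1) - K * exp(-rT) * N(d2)
N(d1) = 0.62820998; N(d2) = 0.43728432
C = 28.3200 * 1.00000000 * 0.62820998 - 28.0300 * 0.96971797 * 0.43728432 = 5.9050


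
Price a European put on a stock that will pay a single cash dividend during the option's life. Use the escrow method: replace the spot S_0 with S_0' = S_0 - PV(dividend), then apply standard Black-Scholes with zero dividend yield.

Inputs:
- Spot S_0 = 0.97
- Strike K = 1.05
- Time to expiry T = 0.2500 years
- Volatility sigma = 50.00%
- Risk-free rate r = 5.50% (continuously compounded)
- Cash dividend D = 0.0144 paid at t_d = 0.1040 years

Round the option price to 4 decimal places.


Answer: Price = 0.1441

Derivation:
PV(D) = D * exp(-r * t_d) = 0.0144 * 0.99429633 = 0.01431787
S_0' = S_0 - PV(D) = 0.9700 - 0.01431787 = 0.95568213
d1 = (ln(S_0'/K) + (r + sigma^2/2)*T) / (sigma*sqrt(T)) = -0.19648033
d2 = d1 - sigma*sqrt(T) = -0.44648033
exp(-rT) = 0.98634410
N(-d1) = 0.57788289; N(-d2) = 0.67237484
P = K * exp(-rT) * N(-d2) - S_0' * N(-d1) = 1.0500 * 0.98634410 * 0.67237484 - 0.95568213 * 0.57788289 = 0.1441


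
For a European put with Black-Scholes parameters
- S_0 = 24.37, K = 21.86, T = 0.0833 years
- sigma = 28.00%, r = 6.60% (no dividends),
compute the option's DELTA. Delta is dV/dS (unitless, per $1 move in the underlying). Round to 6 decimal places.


Answer: Delta = -0.073049

Derivation:
d1 = 1.4534509727; d2 = 1.3726381024
phi(d1) = 0.1387337850; exp(-qT) = 1.0000000000; exp(-rT) = 0.9945172852
N(-d1) = 0.0730492913
Delta = -exp(-qT) * N(-d1) = -1.0000000000 * 0.0730492913 = -0.073049


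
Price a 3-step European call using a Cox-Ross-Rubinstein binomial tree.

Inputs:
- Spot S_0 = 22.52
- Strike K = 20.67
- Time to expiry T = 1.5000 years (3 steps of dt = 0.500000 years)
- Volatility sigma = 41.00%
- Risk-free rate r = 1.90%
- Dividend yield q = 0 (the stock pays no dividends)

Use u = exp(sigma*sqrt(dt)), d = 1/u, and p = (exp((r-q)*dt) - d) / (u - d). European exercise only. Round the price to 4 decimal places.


dt = T/N = 0.500000
u = exp(sigma*sqrt(dt)) = 1.336312; d = 1/u = 0.748328
p = (exp((r-q)*dt) - d) / (u - d) = 0.444259
Discount per step: exp(-r*dt) = 0.990545
Stock lattice S(k, i) with i counting down-moves:
  k=0: S(0,0) = 22.5200
  k=1: S(1,0) = 30.0938; S(1,1) = 16.8523
  k=2: S(2,0) = 40.2147; S(2,1) = 22.5200; S(2,2) = 12.6111
  k=3: S(3,0) = 53.7393; S(3,1) = 30.0938; S(3,2) = 16.8523; S(3,3) = 9.4372
Terminal payoffs V(N, i) = max(S_T - K, 0):
  V(3,0) = 33.069330; V(3,1) = 9.423752; V(3,2) = 0.000000; V(3,3) = 0.000000
Backward induction: V(k, i) = exp(-r*dt) * [p * V(k+1, i) + (1-p) * V(k+1, i+1)].
  V(2,0) = exp(-r*dt) * [p*33.069330 + (1-p)*9.423752] = 19.740085
  V(2,1) = exp(-r*dt) * [p*9.423752 + (1-p)*0.000000] = 4.147001
  V(2,2) = exp(-r*dt) * [p*0.000000 + (1-p)*0.000000] = 0.000000
  V(1,0) = exp(-r*dt) * [p*19.740085 + (1-p)*4.147001] = 10.969659
  V(1,1) = exp(-r*dt) * [p*4.147001 + (1-p)*0.000000] = 1.824923
  V(0,0) = exp(-r*dt) * [p*10.969659 + (1-p)*1.824923] = 5.831886

Answer: Price = V(0,0) = 5.8319


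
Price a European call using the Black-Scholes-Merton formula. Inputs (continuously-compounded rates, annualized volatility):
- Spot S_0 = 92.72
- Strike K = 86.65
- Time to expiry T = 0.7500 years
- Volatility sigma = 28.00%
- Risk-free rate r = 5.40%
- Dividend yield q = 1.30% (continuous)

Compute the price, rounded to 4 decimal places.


d1 = (ln(S/K) + (r - q + 0.5*sigma^2) * T) / (sigma * sqrt(T)) = 0.52727414
d2 = d1 - sigma * sqrt(T) = 0.28478702
exp(-rT) = 0.96030916; exp(-qT) = 0.99029738
C = S_0 * exp(-qT) * N(d1) - K * exp(-rT) * N(d2)
N(d1) = 0.70099838; N(d2) = 0.61209634
C = 92.7200 * 0.99029738 * 0.70099838 - 86.6500 * 0.96030916 * 0.61209634 = 13.4329

Answer: Price = 13.4329


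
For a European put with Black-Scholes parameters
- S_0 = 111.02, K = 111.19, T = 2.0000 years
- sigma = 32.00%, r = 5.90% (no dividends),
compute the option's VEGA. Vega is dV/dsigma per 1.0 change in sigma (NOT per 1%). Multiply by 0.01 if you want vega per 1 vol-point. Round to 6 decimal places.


Answer: Vega = 55.722956

Derivation:
d1 = 0.4836387546; d2 = 0.0310904147
phi(d1) = 0.3549097470; exp(-qT) = 1.0000000000; exp(-rT) = 0.8886960526
Vega = S * exp(-qT) * phi(d1) * sqrt(T) = 111.0200 * 1.0000000000 * 0.3549097470 * 1.4142135624 = 55.722956


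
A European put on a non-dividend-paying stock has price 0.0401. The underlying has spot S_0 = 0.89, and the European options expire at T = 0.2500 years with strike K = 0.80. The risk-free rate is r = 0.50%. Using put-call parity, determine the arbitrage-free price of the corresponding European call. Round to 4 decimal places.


Answer: Call price = 0.1311

Derivation:
Put-call parity: C - P = S_0 * exp(-qT) - K * exp(-rT).
S_0 * exp(-qT) = 0.8900 * 1.00000000 = 0.89000000
K * exp(-rT) = 0.8000 * 0.99875078 = 0.79900062
C = P + S*exp(-qT) - K*exp(-rT)
C = 0.0401 + 0.89000000 - 0.79900062 = 0.1311


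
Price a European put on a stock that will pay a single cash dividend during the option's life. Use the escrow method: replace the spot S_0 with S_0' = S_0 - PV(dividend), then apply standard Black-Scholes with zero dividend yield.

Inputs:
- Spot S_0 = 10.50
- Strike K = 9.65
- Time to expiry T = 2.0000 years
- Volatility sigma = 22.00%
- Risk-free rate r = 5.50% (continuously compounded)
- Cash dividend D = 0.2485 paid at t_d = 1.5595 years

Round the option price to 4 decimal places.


PV(D) = D * exp(-r * t_d) = 0.2485 * 0.91780301 = 0.22807405
S_0' = S_0 - PV(D) = 10.5000 - 0.22807405 = 10.27192595
d1 = (ln(S_0'/K) + (r + sigma^2/2)*T) / (sigma*sqrt(T)) = 0.70986007
d2 = d1 - sigma*sqrt(T) = 0.39873309
exp(-rT) = 0.89583414
N(-d1) = 0.23889546; N(-d2) = 0.34504494
P = K * exp(-rT) * N(-d2) - S_0' * N(-d1) = 9.6500 * 0.89583414 * 0.34504494 - 10.27192595 * 0.23889546 = 0.5289

Answer: Price = 0.5289


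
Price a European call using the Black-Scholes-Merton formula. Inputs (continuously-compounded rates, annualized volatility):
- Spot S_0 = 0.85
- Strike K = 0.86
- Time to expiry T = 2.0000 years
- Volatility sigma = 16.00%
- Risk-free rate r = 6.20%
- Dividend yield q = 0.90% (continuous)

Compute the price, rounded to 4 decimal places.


d1 = (ln(S/K) + (r - q + 0.5*sigma^2) * T) / (sigma * sqrt(T)) = 0.52990565
d2 = d1 - sigma * sqrt(T) = 0.30363148
exp(-rT) = 0.88337984; exp(-qT) = 0.98216103
C = S_0 * exp(-qT) * N(d1) - K * exp(-rT) * N(d2)
N(d1) = 0.70191132; N(d2) = 0.61929567
C = 0.8500 * 0.98216103 * 0.70191132 - 0.8600 * 0.88337984 * 0.61929567 = 0.1155

Answer: Price = 0.1155


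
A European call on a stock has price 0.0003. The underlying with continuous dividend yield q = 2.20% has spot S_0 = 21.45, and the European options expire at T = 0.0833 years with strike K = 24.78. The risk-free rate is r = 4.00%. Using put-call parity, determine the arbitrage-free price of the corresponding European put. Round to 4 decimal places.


Put-call parity: C - P = S_0 * exp(-qT) - K * exp(-rT).
S_0 * exp(-qT) = 21.4500 * 0.99816908 = 21.41072673
K * exp(-rT) = 24.7800 * 0.99667354 = 24.69757044
P = C - S*exp(-qT) + K*exp(-rT)
P = 0.0003 - 21.41072673 + 24.69757044 = 3.2871

Answer: Put price = 3.2871


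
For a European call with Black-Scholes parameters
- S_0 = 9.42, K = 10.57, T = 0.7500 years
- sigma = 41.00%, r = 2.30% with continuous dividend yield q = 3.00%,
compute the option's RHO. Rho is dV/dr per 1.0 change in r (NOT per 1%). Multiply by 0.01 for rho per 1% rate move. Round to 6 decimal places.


d1 = -0.1616502214; d2 = -0.5167206370
phi(d1) = 0.3937638439; exp(-qT) = 0.9777512372; exp(-rT) = 0.9828979294
N(d2) = 0.3026755939
Rho = K*T*exp(-rT)*N(d2) = 10.5700 * 0.7500 * 0.9828979294 * 0.3026755939 = 2.358425

Answer: Rho = 2.358425


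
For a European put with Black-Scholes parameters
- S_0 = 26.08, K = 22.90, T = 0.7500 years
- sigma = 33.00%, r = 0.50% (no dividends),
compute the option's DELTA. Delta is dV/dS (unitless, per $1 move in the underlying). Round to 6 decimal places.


Answer: Delta = -0.270597

Derivation:
d1 = 0.6110091828; d2 = 0.3252207995
phi(d1) = 0.3310106781; exp(-qT) = 1.0000000000; exp(-rT) = 0.9962570225
N(-d1) = 0.2705967505
Delta = -exp(-qT) * N(-d1) = -1.0000000000 * 0.2705967505 = -0.270597


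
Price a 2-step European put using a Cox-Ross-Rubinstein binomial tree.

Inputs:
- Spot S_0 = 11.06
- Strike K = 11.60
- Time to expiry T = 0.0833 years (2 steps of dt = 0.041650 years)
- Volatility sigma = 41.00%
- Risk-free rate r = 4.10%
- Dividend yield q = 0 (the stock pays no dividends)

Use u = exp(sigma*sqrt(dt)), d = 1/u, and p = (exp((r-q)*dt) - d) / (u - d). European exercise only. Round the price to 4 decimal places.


dt = T/N = 0.041650
u = exp(sigma*sqrt(dt)) = 1.087275; d = 1/u = 0.919731
p = (exp((r-q)*dt) - d) / (u - d) = 0.489295
Discount per step: exp(-r*dt) = 0.998294
Stock lattice S(k, i) with i counting down-moves:
  k=0: S(0,0) = 11.0600
  k=1: S(1,0) = 12.0253; S(1,1) = 10.1722
  k=2: S(2,0) = 13.0748; S(2,1) = 11.0600; S(2,2) = 9.3557
Terminal payoffs V(N, i) = max(K - S_T, 0):
  V(2,0) = 0.000000; V(2,1) = 0.540000; V(2,2) = 2.244292
Backward induction: V(k, i) = exp(-r*dt) * [p * V(k+1, i) + (1-p) * V(k+1, i+1)].
  V(1,0) = exp(-r*dt) * [p*0.000000 + (1-p)*0.540000] = 0.275310
  V(1,1) = exp(-r*dt) * [p*0.540000 + (1-p)*2.244292] = 1.407984
  V(0,0) = exp(-r*dt) * [p*0.275310 + (1-p)*1.407984] = 0.852316

Answer: Price = V(0,0) = 0.8523


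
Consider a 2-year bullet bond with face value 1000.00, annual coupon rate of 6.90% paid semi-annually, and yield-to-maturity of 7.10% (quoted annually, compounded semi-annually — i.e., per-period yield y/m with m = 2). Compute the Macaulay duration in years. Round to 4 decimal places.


Answer: Macaulay duration = 1.9020 years

Derivation:
Coupon per period c = face * coupon_rate / m = 34.500000
Periods per year m = 2; per-period yield y/m = 0.035500
Number of cashflows N = 4
Cashflows (t years, CF_t, discount factor 1/(1+y/m)^(m*t), PV):
  t = 0.5000: CF_t = 34.500000, DF = 0.965717, PV = 33.317238
  t = 1.0000: CF_t = 34.500000, DF = 0.932609, PV = 32.175025
  t = 1.5000: CF_t = 34.500000, DF = 0.900637, PV = 31.071970
  t = 2.0000: CF_t = 1034.500000, DF = 0.869760, PV = 899.767044
Price P = sum_t PV_t = 996.331276
Macaulay numerator sum_t t * PV_t:
  t * PV_t at t = 0.5000: 16.658619
  t * PV_t at t = 1.0000: 32.175025
  t * PV_t at t = 1.5000: 46.607955
  t * PV_t at t = 2.0000: 1799.534088
Macaulay duration D = (sum_t t * PV_t) / P = 1894.975686 / 996.331276 = 1.901953


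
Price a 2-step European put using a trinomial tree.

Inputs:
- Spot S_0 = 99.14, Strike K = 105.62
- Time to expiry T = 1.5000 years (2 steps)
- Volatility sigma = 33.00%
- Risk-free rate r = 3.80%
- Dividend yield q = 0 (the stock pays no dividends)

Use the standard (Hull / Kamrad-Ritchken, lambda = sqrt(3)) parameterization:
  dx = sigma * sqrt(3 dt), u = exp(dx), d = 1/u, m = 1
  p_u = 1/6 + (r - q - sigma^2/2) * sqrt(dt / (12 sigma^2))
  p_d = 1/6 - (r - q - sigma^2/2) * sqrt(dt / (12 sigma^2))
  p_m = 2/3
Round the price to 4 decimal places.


Answer: Price = V(0,0) = 15.3378

Derivation:
dt = T/N = 0.750000; dx = sigma*sqrt(3*dt) = 0.495000
u = exp(dx) = 1.640498; d = 1/u = 0.609571
p_u = 0.154205, p_m = 0.666667, p_d = 0.179129
Discount per step: exp(-r*dt) = 0.971902
Stock lattice S(k, j) with j the centered position index:
  k=0: S(0,+0) = 99.1400
  k=1: S(1,-1) = 60.4329; S(1,+0) = 99.1400; S(1,+1) = 162.6390
  k=2: S(2,-2) = 36.8381; S(2,-1) = 60.4329; S(2,+0) = 99.1400; S(2,+1) = 162.6390; S(2,+2) = 266.8090
Terminal payoffs V(N, j) = max(K - S_T, 0):
  V(2,-2) = 68.781887; V(2,-1) = 45.187140; V(2,+0) = 6.480000; V(2,+1) = 0.000000; V(2,+2) = 0.000000
Backward induction: V(k, j) = exp(-r*dt) * [p_u * V(k+1, j+1) + p_m * V(k+1, j) + p_d * V(k+1, j-1)]
  V(1,-1) = exp(-r*dt) * [p_u*6.480000 + p_m*45.187140 + p_d*68.781887] = 42.224122
  V(1,+0) = exp(-r*dt) * [p_u*0.000000 + p_m*6.480000 + p_d*45.187140] = 12.065504
  V(1,+1) = exp(-r*dt) * [p_u*0.000000 + p_m*0.000000 + p_d*6.480000] = 1.128140
  V(0,+0) = exp(-r*dt) * [p_u*1.128140 + p_m*12.065504 + p_d*42.224122] = 15.337774


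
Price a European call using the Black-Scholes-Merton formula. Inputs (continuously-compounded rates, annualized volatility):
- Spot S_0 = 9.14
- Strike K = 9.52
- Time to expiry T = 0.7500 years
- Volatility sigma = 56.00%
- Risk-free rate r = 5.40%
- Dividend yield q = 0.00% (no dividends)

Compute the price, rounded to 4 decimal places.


d1 = (ln(S/K) + (r - q + 0.5*sigma^2) * T) / (sigma * sqrt(T)) = 0.24200366
d2 = d1 - sigma * sqrt(T) = -0.24297057
exp(-rT) = 0.96030916; exp(-qT) = 1.00000000
C = S_0 * exp(-qT) * N(d1) - K * exp(-rT) * N(d2)
N(d1) = 0.59561134; N(d2) = 0.40401410
C = 9.1400 * 1.00000000 * 0.59561134 - 9.5200 * 0.96030916 * 0.40401410 = 1.7503

Answer: Price = 1.7503


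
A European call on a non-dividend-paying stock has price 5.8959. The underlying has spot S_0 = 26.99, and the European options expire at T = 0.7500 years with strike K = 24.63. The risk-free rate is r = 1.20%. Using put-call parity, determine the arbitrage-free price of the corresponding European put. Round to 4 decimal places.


Answer: Put price = 3.3152

Derivation:
Put-call parity: C - P = S_0 * exp(-qT) - K * exp(-rT).
S_0 * exp(-qT) = 26.9900 * 1.00000000 = 26.99000000
K * exp(-rT) = 24.6300 * 0.99104038 = 24.40932453
P = C - S*exp(-qT) + K*exp(-rT)
P = 5.8959 - 26.99000000 + 24.40932453 = 3.3152


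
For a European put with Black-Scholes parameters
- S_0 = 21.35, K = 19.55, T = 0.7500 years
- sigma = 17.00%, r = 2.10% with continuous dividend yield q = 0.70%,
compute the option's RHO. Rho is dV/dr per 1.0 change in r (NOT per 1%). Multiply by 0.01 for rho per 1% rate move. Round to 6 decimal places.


Answer: Rho = -3.977880

Derivation:
d1 = 0.7431785336; d2 = 0.5959542150
phi(d1) = 0.3026749869; exp(-qT) = 0.9947637572; exp(-rT) = 0.9843733826
N(-d2) = 0.2756029068
Rho = -K*T*exp(-rT)*N(-d2) = -19.5500 * 0.7500 * 0.9843733826 * 0.2756029068 = -3.977880


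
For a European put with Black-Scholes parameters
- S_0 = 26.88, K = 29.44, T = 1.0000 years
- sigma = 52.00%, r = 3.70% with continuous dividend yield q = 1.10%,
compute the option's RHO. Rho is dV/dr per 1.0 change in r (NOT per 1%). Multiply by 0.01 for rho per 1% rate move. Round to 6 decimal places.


Answer: Rho = -18.436968

Derivation:
d1 = 0.1350542727; d2 = -0.3849457273
phi(d1) = 0.3953205353; exp(-qT) = 0.9890602788; exp(-rT) = 0.9636761353
N(-d2) = 0.6498611870
Rho = -K*T*exp(-rT)*N(-d2) = -29.4400 * 1.0000 * 0.9636761353 * 0.6498611870 = -18.436968


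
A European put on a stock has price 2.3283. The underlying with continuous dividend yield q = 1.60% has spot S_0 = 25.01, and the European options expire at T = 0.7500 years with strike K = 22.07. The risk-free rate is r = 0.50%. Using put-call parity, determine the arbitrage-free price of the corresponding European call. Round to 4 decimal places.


Answer: Call price = 5.0526

Derivation:
Put-call parity: C - P = S_0 * exp(-qT) - K * exp(-rT).
S_0 * exp(-qT) = 25.0100 * 0.98807171 = 24.71167354
K * exp(-rT) = 22.0700 * 0.99625702 = 21.98739249
C = P + S*exp(-qT) - K*exp(-rT)
C = 2.3283 + 24.71167354 - 21.98739249 = 5.0526


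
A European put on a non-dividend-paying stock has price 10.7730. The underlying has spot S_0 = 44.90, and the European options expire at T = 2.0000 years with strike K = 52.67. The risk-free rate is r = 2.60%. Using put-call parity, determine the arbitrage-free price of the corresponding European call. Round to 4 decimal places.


Put-call parity: C - P = S_0 * exp(-qT) - K * exp(-rT).
S_0 * exp(-qT) = 44.9000 * 1.00000000 = 44.90000000
K * exp(-rT) = 52.6700 * 0.94932887 = 50.00115142
C = P + S*exp(-qT) - K*exp(-rT)
C = 10.7730 + 44.90000000 - 50.00115142 = 5.6718

Answer: Call price = 5.6718


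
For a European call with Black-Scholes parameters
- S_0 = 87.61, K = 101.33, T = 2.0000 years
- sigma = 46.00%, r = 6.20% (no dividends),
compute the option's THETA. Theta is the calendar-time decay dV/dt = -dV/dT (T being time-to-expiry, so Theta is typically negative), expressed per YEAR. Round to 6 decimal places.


Answer: Theta = -7.444933

Derivation:
d1 = 0.2922389768; d2 = -0.3582992619
phi(d1) = 0.3822653252; exp(-qT) = 1.0000000000; exp(-rT) = 0.8833798409
Theta = -S*exp(-qT)*phi(d1)*sigma/(2*sqrt(T)) - r*K*exp(-rT)*N(d2) + q*S*exp(-qT)*N(d1)
N(d1) = 0.6149480437; N(d2) = 0.3600596852; sqrt(T) = 1.4142135624
Term 1 = -87.6100 * 1.0000000000 * 0.3822653252 * 0.4600 / (2 * 1.4142135624) = -5.4466745244
Term 2 = -0.0620 * 101.3300 * 0.8833798409 * 0.3600596852 = -1.9982587063
Term 3 = 0 (no dividend yield, q = 0)
Theta = -5.4466745244 + (-1.9982587063) + (0.0000000000) = -7.444933


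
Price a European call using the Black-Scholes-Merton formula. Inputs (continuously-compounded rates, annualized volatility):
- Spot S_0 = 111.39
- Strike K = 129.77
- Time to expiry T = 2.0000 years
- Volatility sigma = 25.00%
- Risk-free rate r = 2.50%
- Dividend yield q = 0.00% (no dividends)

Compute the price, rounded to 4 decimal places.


d1 = (ln(S/K) + (r - q + 0.5*sigma^2) * T) / (sigma * sqrt(T)) = -0.11377658
d2 = d1 - sigma * sqrt(T) = -0.46732997
exp(-rT) = 0.95122942; exp(-qT) = 1.00000000
C = S_0 * exp(-qT) * N(d1) - K * exp(-rT) * N(d2)
N(d1) = 0.45470745; N(d2) = 0.32013191
C = 111.3900 * 1.00000000 * 0.45470745 - 129.7700 * 0.95122942 * 0.32013191 = 11.1324

Answer: Price = 11.1324


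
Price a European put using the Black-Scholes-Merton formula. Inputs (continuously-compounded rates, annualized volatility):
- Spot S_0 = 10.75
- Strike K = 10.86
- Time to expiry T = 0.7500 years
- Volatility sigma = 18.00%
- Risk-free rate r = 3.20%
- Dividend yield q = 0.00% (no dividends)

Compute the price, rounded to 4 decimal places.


d1 = (ln(S/K) + (r - q + 0.5*sigma^2) * T) / (sigma * sqrt(T)) = 0.16659404
d2 = d1 - sigma * sqrt(T) = 0.01070946
exp(-rT) = 0.97628571; exp(-qT) = 1.00000000
P = K * exp(-rT) * N(-d2) - S_0 * exp(-qT) * N(-d1)
N(-d1) = 0.43384474; N(-d2) = 0.49572762
P = 10.8600 * 0.97628571 * 0.49572762 - 10.7500 * 1.00000000 * 0.43384474 = 0.5921

Answer: Price = 0.5921


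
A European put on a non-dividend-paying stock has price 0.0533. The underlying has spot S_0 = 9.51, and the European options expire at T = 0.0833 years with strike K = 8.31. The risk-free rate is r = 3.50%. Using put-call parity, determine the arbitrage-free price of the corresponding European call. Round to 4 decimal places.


Answer: Call price = 1.2775

Derivation:
Put-call parity: C - P = S_0 * exp(-qT) - K * exp(-rT).
S_0 * exp(-qT) = 9.5100 * 1.00000000 = 9.51000000
K * exp(-rT) = 8.3100 * 0.99708875 = 8.28580748
C = P + S*exp(-qT) - K*exp(-rT)
C = 0.0533 + 9.51000000 - 8.28580748 = 1.2775


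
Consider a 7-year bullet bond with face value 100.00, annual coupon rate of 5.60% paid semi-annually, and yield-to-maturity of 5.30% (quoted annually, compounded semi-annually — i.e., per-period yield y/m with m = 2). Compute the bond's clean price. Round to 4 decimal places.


Coupon per period c = face * coupon_rate / m = 2.800000
Periods per year m = 2; per-period yield y/m = 0.026500
Number of cashflows N = 14
Cashflows (t years, CF_t, discount factor 1/(1+y/m)^(m*t), PV):
  t = 0.5000: CF_t = 2.800000, DF = 0.974184, PV = 2.727716
  t = 1.0000: CF_t = 2.800000, DF = 0.949035, PV = 2.657297
  t = 1.5000: CF_t = 2.800000, DF = 0.924535, PV = 2.588697
  t = 2.0000: CF_t = 2.800000, DF = 0.900667, PV = 2.521867
  t = 2.5000: CF_t = 2.800000, DF = 0.877415, PV = 2.456763
  t = 3.0000: CF_t = 2.800000, DF = 0.854764, PV = 2.393340
  t = 3.5000: CF_t = 2.800000, DF = 0.832698, PV = 2.331553
  t = 4.0000: CF_t = 2.800000, DF = 0.811201, PV = 2.271362
  t = 4.5000: CF_t = 2.800000, DF = 0.790259, PV = 2.212725
  t = 5.0000: CF_t = 2.800000, DF = 0.769858, PV = 2.155602
  t = 5.5000: CF_t = 2.800000, DF = 0.749983, PV = 2.099953
  t = 6.0000: CF_t = 2.800000, DF = 0.730622, PV = 2.045741
  t = 6.5000: CF_t = 2.800000, DF = 0.711760, PV = 1.992928
  t = 7.0000: CF_t = 102.800000, DF = 0.693385, PV = 71.280012
Price P = sum_t PV_t = 101.735555

Answer: Price = 101.7356


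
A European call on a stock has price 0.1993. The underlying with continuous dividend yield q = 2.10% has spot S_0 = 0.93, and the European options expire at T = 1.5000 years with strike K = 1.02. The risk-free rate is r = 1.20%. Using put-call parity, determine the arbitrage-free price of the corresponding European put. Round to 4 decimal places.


Put-call parity: C - P = S_0 * exp(-qT) - K * exp(-rT).
S_0 * exp(-qT) = 0.9300 * 0.96899096 = 0.90116159
K * exp(-rT) = 1.0200 * 0.98216103 = 1.00180425
P = C - S*exp(-qT) + K*exp(-rT)
P = 0.1993 - 0.90116159 + 1.00180425 = 0.2999

Answer: Put price = 0.2999


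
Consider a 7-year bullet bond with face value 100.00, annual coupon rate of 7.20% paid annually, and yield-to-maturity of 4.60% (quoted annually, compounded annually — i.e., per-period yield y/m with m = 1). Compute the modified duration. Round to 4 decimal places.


Answer: Modified duration = 5.5774

Derivation:
Coupon per period c = face * coupon_rate / m = 7.200000
Periods per year m = 1; per-period yield y/m = 0.046000
Number of cashflows N = 7
Cashflows (t years, CF_t, discount factor 1/(1+y/m)^(m*t), PV):
  t = 1.0000: CF_t = 7.200000, DF = 0.956023, PV = 6.883365
  t = 2.0000: CF_t = 7.200000, DF = 0.913980, PV = 6.580655
  t = 3.0000: CF_t = 7.200000, DF = 0.873786, PV = 6.291257
  t = 4.0000: CF_t = 7.200000, DF = 0.835359, PV = 6.014586
  t = 5.0000: CF_t = 7.200000, DF = 0.798623, PV = 5.750082
  t = 6.0000: CF_t = 7.200000, DF = 0.763501, PV = 5.497211
  t = 7.0000: CF_t = 107.200000, DF = 0.729925, PV = 78.247955
Price P = sum_t PV_t = 115.265112
First compute Macaulay numerator sum_t t * PV_t:
  t * PV_t at t = 1.0000: 6.883365
  t * PV_t at t = 2.0000: 13.161310
  t * PV_t at t = 3.0000: 18.873772
  t * PV_t at t = 4.0000: 24.058345
  t * PV_t at t = 5.0000: 28.750412
  t * PV_t at t = 6.0000: 32.983265
  t * PV_t at t = 7.0000: 547.735682
Macaulay duration D = 672.446151 / 115.265112 = 5.833909
Modified duration = D / (1 + y/m) = 5.833909 / (1 + 0.046000) = 5.577351


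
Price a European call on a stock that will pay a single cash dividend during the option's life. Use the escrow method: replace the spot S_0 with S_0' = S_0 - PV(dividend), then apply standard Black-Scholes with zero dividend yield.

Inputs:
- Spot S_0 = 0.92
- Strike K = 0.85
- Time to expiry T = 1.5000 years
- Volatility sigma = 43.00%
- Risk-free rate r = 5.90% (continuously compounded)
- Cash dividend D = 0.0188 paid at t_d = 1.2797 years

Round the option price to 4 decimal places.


PV(D) = D * exp(-r * t_d) = 0.0188 * 0.92727760 = 0.01743282
S_0' = S_0 - PV(D) = 0.9200 - 0.01743282 = 0.90256718
d1 = (ln(S_0'/K) + (r + sigma^2/2)*T) / (sigma*sqrt(T)) = 0.54530916
d2 = d1 - sigma*sqrt(T) = 0.01866887
exp(-rT) = 0.91530311
N(d1) = 0.70722955; N(d2) = 0.50744737
C = S_0' * N(d1) - K * exp(-rT) * N(d2) = 0.90256718 * 0.70722955 - 0.8500 * 0.91530311 * 0.50744737 = 0.2435

Answer: Price = 0.2435


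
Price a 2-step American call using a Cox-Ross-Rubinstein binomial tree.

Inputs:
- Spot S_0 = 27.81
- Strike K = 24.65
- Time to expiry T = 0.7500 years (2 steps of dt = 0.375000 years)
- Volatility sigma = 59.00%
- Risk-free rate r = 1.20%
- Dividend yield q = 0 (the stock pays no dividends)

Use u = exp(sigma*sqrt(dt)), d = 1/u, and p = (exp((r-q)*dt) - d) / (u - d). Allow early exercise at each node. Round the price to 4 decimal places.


Answer: Price = V(0,0) = 7.1394

Derivation:
dt = T/N = 0.375000
u = exp(sigma*sqrt(dt)) = 1.435194; d = 1/u = 0.696770
p = (exp((r-q)*dt) - d) / (u - d) = 0.416753
Discount per step: exp(-r*dt) = 0.995510
Stock lattice S(k, i) with i counting down-moves:
  k=0: S(0,0) = 27.8100
  k=1: S(1,0) = 39.9127; S(1,1) = 19.3772
  k=2: S(2,0) = 57.2825; S(2,1) = 27.8100; S(2,2) = 13.5014
Terminal payoffs V(N, i) = max(S_T - K, 0):
  V(2,0) = 32.632499; V(2,1) = 3.160000; V(2,2) = 0.000000
Backward induction: V(k, i) = exp(-r*dt) * [p * V(k+1, i) + (1-p) * V(k+1, i+1)]; then take max(V_cont, immediate exercise) for American.
  V(1,0) = exp(-r*dt) * [p*32.632499 + (1-p)*3.160000] = 15.373409; exercise = 15.262733; V(1,0) = max -> 15.373409
  V(1,1) = exp(-r*dt) * [p*3.160000 + (1-p)*0.000000] = 1.311026; exercise = 0.000000; V(1,1) = max -> 1.311026
  V(0,0) = exp(-r*dt) * [p*15.373409 + (1-p)*1.311026] = 7.139364; exercise = 3.160000; V(0,0) = max -> 7.139364


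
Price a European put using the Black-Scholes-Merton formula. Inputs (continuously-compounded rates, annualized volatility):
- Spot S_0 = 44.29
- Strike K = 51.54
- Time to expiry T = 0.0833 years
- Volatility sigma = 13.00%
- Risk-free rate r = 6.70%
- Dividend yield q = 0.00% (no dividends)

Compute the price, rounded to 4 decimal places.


d1 = (ln(S/K) + (r - q + 0.5*sigma^2) * T) / (sigma * sqrt(T)) = -3.87295551
d2 = d1 - sigma * sqrt(T) = -3.91047577
exp(-rT) = 0.99443445; exp(-qT) = 1.00000000
P = K * exp(-rT) * N(-d2) - S_0 * exp(-qT) * N(-d1)
N(-d1) = 0.99994624; N(-d2) = 0.99995394
P = 51.5400 * 0.99443445 * 0.99995394 - 44.2900 * 1.00000000 * 0.99994624 = 6.9632

Answer: Price = 6.9632


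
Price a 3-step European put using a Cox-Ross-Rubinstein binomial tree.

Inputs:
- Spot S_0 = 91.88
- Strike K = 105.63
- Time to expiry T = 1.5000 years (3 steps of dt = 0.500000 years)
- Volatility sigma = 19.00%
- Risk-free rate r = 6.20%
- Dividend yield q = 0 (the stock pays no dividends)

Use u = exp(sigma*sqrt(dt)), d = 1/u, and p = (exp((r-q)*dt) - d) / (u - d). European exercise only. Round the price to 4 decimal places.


dt = T/N = 0.500000
u = exp(sigma*sqrt(dt)) = 1.143793; d = 1/u = 0.874284
p = (exp((r-q)*dt) - d) / (u - d) = 0.583288
Discount per step: exp(-r*dt) = 0.969476
Stock lattice S(k, i) with i counting down-moves:
  k=0: S(0,0) = 91.8800
  k=1: S(1,0) = 105.0917; S(1,1) = 80.3292
  k=2: S(2,0) = 120.2032; S(2,1) = 91.8800; S(2,2) = 70.2305
  k=3: S(3,0) = 137.4877; S(3,1) = 105.0917; S(3,2) = 80.3292; S(3,3) = 61.4014
Terminal payoffs V(N, i) = max(K - S_T, 0):
  V(3,0) = 0.000000; V(3,1) = 0.538262; V(3,2) = 25.300808; V(3,3) = 44.228608
Backward induction: V(k, i) = exp(-r*dt) * [p * V(k+1, i) + (1-p) * V(k+1, i+1)].
  V(2,0) = exp(-r*dt) * [p*0.000000 + (1-p)*0.538262] = 0.217453
  V(2,1) = exp(-r*dt) * [p*0.538262 + (1-p)*25.300808] = 10.525705
  V(2,2) = exp(-r*dt) * [p*25.300808 + (1-p)*44.228608] = 32.175197
  V(1,0) = exp(-r*dt) * [p*0.217453 + (1-p)*10.525705] = 4.375268
  V(1,1) = exp(-r*dt) * [p*10.525705 + (1-p)*32.175197] = 18.950638
  V(0,0) = exp(-r*dt) * [p*4.375268 + (1-p)*18.950638] = 10.130050

Answer: Price = V(0,0) = 10.1300


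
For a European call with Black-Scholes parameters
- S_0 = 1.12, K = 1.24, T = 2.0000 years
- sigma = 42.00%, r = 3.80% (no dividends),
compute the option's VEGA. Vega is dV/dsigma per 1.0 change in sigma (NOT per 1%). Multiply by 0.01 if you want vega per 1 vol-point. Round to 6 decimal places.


Answer: Vega = 0.611900

Derivation:
d1 = 0.2535774243; d2 = -0.3403922719
phi(d1) = 0.3863199804; exp(-qT) = 1.0000000000; exp(-rT) = 0.9268162066
Vega = S * exp(-qT) * phi(d1) * sqrt(T) = 1.1200 * 1.0000000000 * 0.3863199804 * 1.4142135624 = 0.611900
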